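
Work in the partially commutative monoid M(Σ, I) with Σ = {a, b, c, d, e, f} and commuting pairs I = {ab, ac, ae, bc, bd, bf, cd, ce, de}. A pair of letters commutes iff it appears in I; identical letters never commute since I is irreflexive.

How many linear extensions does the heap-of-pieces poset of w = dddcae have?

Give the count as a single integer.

#0=d has no predecessor
#1=d depends on [0:d]
#2=d depends on [1:d]
#3=c has no predecessor
#4=a depends on [2:d]
#5=e has no predecessor
sources: [0:d, 3:c, 5:e]
N(rest) = Σ N(rest − s) over sources s of rest; N(one piece) = 1:
  size 1 → [3]=1  [4]=1  [5]=1
  size 2 → [2,4]=1  [3,4]=2  [3,5]=2  [4,5]=2
  size 3 → [1,2,4]=1  [2,3,4]=3  [2,4,5]=3  [3,4,5]=6
  size 4 → [0,1,2,4]=1  [1,2,3,4]=4  [1,2,4,5]=4  [2,3,4,5]=12
  first=0(d) contributes 20
  first=3(c) contributes 5
  first=5(e) contributes 5
|[w]| = 30

30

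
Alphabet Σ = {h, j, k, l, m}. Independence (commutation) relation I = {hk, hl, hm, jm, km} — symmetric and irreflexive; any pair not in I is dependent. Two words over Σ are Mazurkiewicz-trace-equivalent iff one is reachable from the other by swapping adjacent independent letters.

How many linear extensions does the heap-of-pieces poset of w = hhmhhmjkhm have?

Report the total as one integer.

240

piece 0:h — minimal
piece 1:h rests on {0:h}
piece 2:m — minimal
piece 3:h rests on {1:h}
piece 4:h rests on {3:h}
piece 5:m rests on {2:m}
piece 6:j rests on {4:h}
piece 7:k rests on {6:j}
piece 8:h rests on {6:j}
piece 9:m rests on {5:m}
minimal pieces: {0:h, 2:m}
ways to finish when only these pieces remain (= sum over removing one remaining piece with nothing left below it):
  1 left: {7}→1  {8}→1  {9}→1
  2 left: {5,9}→1  {7,8}→2  {7,9}→2  {8,9}→2
  3 left: {2,5,9}→1  {5,7,9}→3  {5,8,9}→3  {6,7,8}→2  {7,8,9}→6
  4 left: {2,5,7,9}→4  {2,5,8,9}→4  {4,6,7,8}→2  {5,7,8,9}→12  {6,7,8,9}→8
  5 left: {2,5,7,8,9}→20  {3,4,6,7,8}→2  {4,6,7,8,9}→10  {5,6,7,8,9}→20
  6 left: {1,3,4,6,7,8}→2  {2,5,6,7,8,9}→40  {3,4,6,7,8,9}→12  {4,5,6,7,8,9}→30
  7 left: {0,1,3,4,6,7,8}→2  {1,3,4,6,7,8,9}→14  {2,4,5,6,7,8,9}→70  {3,4,5,6,7,8,9}→42
  8 left: {0,1,3,4,6,7,8,9}→16  {1,3,4,5,6,7,8,9}→56  {2,3,4,5,6,7,8,9}→112
  placing 0:h first → 168 extensions
  placing 2:m first → 72 extensions
total linear extensions = 240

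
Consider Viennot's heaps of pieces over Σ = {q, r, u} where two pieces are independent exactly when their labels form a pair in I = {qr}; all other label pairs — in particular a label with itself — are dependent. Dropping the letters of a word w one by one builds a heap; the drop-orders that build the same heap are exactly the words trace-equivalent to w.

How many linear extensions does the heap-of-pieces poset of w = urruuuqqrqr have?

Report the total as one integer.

piece 0:u — minimal
piece 1:r rests on {0:u}
piece 2:r rests on {1:r}
piece 3:u rests on {2:r}
piece 4:u rests on {3:u}
piece 5:u rests on {4:u}
piece 6:q rests on {5:u}
piece 7:q rests on {6:q}
piece 8:r rests on {5:u}
piece 9:q rests on {7:q}
piece 10:r rests on {8:r}
minimal pieces: {0:u}
ways to finish when only these pieces remain (= sum over removing one remaining piece with nothing left below it):
  1 left: {9}→1  {10}→1
  2 left: {7,9}→1  {8,10}→1  {9,10}→2
  3 left: {6,7,9}→1  {7,9,10}→3  {8,9,10}→3
  4 left: {6,7,9,10}→4  {7,8,9,10}→6
  5 left: {6,7,8,9,10}→10
  6 left: {5,6,7,8,9,10}→10
  7 left: {4,5,6,7,8,9,10}→10
  8 left: {3,4,5,6,7,8,9,10}→10
  9 left: {2,3,4,5,6,7,8,9,10}→10
  placing 0:u first → 10 extensions

10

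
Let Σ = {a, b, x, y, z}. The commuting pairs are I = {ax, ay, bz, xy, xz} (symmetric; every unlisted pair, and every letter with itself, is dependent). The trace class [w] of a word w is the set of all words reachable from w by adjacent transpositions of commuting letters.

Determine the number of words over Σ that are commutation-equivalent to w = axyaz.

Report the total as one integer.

15

piece 0:a — minimal
piece 1:x — minimal
piece 2:y — minimal
piece 3:a rests on {0:a}
piece 4:z rests on {2:y, 3:a}
minimal pieces: {0:a, 1:x, 2:y}
ways to finish when only these pieces remain (= sum over removing one remaining piece with nothing left below it):
  1 left: {1}→1  {4}→1
  2 left: {1,4}→2  {2,4}→1  {3,4}→1
  3 left: {0,3,4}→1  {1,2,4}→3  {1,3,4}→3  {2,3,4}→2
  placing 0:a first → 8 extensions
  placing 1:x first → 3 extensions
  placing 2:y first → 4 extensions
total linear extensions = 15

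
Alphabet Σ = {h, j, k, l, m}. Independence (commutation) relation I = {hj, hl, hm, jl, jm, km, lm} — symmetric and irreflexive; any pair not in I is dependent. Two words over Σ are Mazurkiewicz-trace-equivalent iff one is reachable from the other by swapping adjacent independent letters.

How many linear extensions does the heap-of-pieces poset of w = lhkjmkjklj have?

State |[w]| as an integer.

40

0(l) covers ∅
1(h) covers ∅
2(k) covers 0:l, 1:h
3(j) covers 2:k
4(m) covers ∅
5(k) covers 3:j
6(j) covers 5:k
7(k) covers 6:j
8(l) covers 7:k
9(j) covers 7:k
floor of heap: 0:l, 1:h, 4:m
completions by unplaced set U, small U first (add the entries for U minus each lowest piece of U):
  |U|=1: {4}:1  {8}:1  {9}:1
  |U|=2: {4,8}:2  {4,9}:2  {8,9}:2
  |U|=3: {4,8,9}:6  {7,8,9}:2
  |U|=4: {4,7,8,9}:8  {6,7,8,9}:2
  |U|=5: {4,6,7,8,9}:10  {5,6,7,8,9}:2
  |U|=6: {3,5,6,7,8,9}:2  {4,5,6,7,8,9}:12
  |U|=7: {2,3,5,6,7,8,9}:2  {3,4,5,6,7,8,9}:14
  |U|=8: {0,2,3,5,6,7,8,9}:2  {1,2,3,5,6,7,8,9}:2  {2,3,4,5,6,7,8,9}:16
  start at 0(l): 18
  start at 1(h): 18
  start at 4(m): 4
sum over floor = 40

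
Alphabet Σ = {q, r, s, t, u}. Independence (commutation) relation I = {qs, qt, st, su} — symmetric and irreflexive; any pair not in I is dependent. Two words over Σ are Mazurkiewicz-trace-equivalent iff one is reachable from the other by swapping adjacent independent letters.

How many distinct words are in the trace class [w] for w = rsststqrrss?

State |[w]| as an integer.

60

piece 0:r — minimal
piece 1:s rests on {0:r}
piece 2:s rests on {1:s}
piece 3:t rests on {0:r}
piece 4:s rests on {2:s}
piece 5:t rests on {3:t}
piece 6:q rests on {0:r}
piece 7:r rests on {4:s, 5:t, 6:q}
piece 8:r rests on {7:r}
piece 9:s rests on {8:r}
piece 10:s rests on {9:s}
minimal pieces: {0:r}
ways to finish when only these pieces remain (= sum over removing one remaining piece with nothing left below it):
  1 left: {10}→1
  2 left: {9,10}→1
  3 left: {8,9,10}→1
  4 left: {7,8,9,10}→1
  5 left: {4,7,8,9,10}→1  {5,7,8,9,10}→1  {6,7,8,9,10}→1
  6 left: {2,4,7,8,9,10}→1  {3,5,7,8,9,10}→1  {4,5,7,8,9,10}→2  {4,6,7,8,9,10}→2  {5,6,7,8,9,10}→2
  7 left: {1,2,4,7,8,9,10}→1  {2,4,5,7,8,9,10}→3  {2,4,6,7,8,9,10}→3  {3,4,5,7,8,9,10}→3  {3,5,6,7,8,9,10}→3  {4,5,6,7,8,9,10}→6
  8 left: {1,2,4,5,7,8,9,10}→4  {1,2,4,6,7,8,9,10}→4  {2,3,4,5,7,8,9,10}→6  {2,4,5,6,7,8,9,10}→12  {3,4,5,6,7,8,9,10}→12
  9 left: {1,2,3,4,5,7,8,9,10}→10  {1,2,4,5,6,7,8,9,10}→20  {2,3,4,5,6,7,8,9,10}→30
  placing 0:r first → 60 extensions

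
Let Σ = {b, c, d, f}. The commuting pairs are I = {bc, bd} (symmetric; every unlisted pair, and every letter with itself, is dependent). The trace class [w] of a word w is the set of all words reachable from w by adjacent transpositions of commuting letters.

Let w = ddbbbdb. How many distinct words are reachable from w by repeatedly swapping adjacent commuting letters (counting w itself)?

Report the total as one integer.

35

drop 0:d onto floor
drop 1:d onto {0:d}
drop 2:b onto floor
drop 3:b onto {2:b}
drop 4:b onto {3:b}
drop 5:d onto {1:d}
drop 6:b onto {4:b}
ground layer = {0:d, 2:b}
drop-orders for the pieces not yet dropped (sum over which currently-grounded one goes next):
  1 to go: {5} 1  {6} 1
  2 to go: {1,5} 1  {4,6} 1  {5,6} 2
  3 to go: {0,1,5} 1  {1,5,6} 3  {3,4,6} 1  {4,5,6} 3
  4 to go: {0,1,5,6} 4  {1,4,5,6} 6  {2,3,4,6} 1  {3,4,5,6} 4
  5 to go: {0,1,4,5,6} 10  {1,3,4,5,6} 10  {2,3,4,5,6} 5
  if 0:d drops first: 15 orders
  if 2:b drops first: 20 orders
heap linearizations: 35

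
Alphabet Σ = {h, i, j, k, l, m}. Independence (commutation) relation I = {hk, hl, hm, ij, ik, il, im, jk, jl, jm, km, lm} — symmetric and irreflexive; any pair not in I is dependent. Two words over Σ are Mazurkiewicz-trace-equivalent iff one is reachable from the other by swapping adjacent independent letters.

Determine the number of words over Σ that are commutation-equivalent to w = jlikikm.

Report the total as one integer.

420

drop 0:j onto floor
drop 1:l onto floor
drop 2:i onto floor
drop 3:k onto {1:l}
drop 4:i onto {2:i}
drop 5:k onto {3:k}
drop 6:m onto floor
ground layer = {0:j, 1:l, 2:i, 6:m}
drop-orders for the pieces not yet dropped (sum over which currently-grounded one goes next):
  1 to go: {0} 1  {4} 1  {5} 1  {6} 1
  2 to go: {0,4} 2  {0,5} 2  {0,6} 2  {2,4} 1  {3,5} 1  {4,5} 2  {4,6} 2  {5,6} 2
  3 to go: {0,2,4} 3  {0,3,5} 3  {0,4,5} 6  {0,4,6} 6  {0,5,6} 6  {1,3,5} 1  {2,4,5} 3  {2,4,6} 3  {3,4,5} 3  {3,5,6} 3  {4,5,6} 6
  4 to go: {0,1,3,5} 4  {0,2,4,5} 12  {0,2,4,6} 12  {0,3,4,5} 12  {0,3,5,6} 12  {0,4,5,6} 24  {1,3,4,5} 4  {1,3,5,6} 4  {2,3,4,5} 6  {2,4,5,6} 12  {3,4,5,6} 12
  5 to go: {0,1,3,4,5} 20  {0,1,3,5,6} 20  {0,2,3,4,5} 30  {0,2,4,5,6} 60  {0,3,4,5,6} 60  {1,2,3,4,5} 10  {1,3,4,5,6} 20  {2,3,4,5,6} 30
  if 0:j drops first: 60 orders
  if 1:l drops first: 180 orders
  if 2:i drops first: 120 orders
  if 6:m drops first: 60 orders
heap linearizations: 420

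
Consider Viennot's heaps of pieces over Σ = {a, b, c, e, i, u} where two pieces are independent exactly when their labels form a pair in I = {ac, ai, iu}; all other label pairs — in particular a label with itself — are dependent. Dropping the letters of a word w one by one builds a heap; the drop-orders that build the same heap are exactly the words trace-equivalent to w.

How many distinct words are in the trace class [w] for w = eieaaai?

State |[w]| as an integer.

#0=e has no predecessor
#1=i depends on [0:e]
#2=e depends on [1:i]
#3=a depends on [2:e]
#4=a depends on [3:a]
#5=a depends on [4:a]
#6=i depends on [2:e]
sources: [0:e]
N(rest) = Σ N(rest − s) over sources s of rest; N(one piece) = 1:
  size 1 → [5]=1  [6]=1
  size 2 → [4,5]=1  [5,6]=2
  size 3 → [3,4,5]=1  [4,5,6]=3
  size 4 → [3,4,5,6]=4
  size 5 → [2,3,4,5,6]=4
  first=0(e) contributes 4

4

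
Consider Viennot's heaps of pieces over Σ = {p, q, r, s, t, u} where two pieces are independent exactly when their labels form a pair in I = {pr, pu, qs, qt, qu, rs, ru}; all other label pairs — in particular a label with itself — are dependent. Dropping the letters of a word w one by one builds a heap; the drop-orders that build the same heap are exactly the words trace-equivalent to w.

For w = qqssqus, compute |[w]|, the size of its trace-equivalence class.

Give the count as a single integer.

0(q) covers ∅
1(q) covers 0:q
2(s) covers ∅
3(s) covers 2:s
4(q) covers 1:q
5(u) covers 3:s
6(s) covers 5:u
floor of heap: 0:q, 2:s
completions by unplaced set U, small U first (add the entries for U minus each lowest piece of U):
  |U|=1: {4}:1  {6}:1
  |U|=2: {1,4}:1  {4,6}:2  {5,6}:1
  |U|=3: {0,1,4}:1  {1,4,6}:3  {3,5,6}:1  {4,5,6}:3
  |U|=4: {0,1,4,6}:4  {1,4,5,6}:6  {2,3,5,6}:1  {3,4,5,6}:4
  |U|=5: {0,1,4,5,6}:10  {1,3,4,5,6}:10  {2,3,4,5,6}:5
  start at 0(q): 15
  start at 2(s): 20
sum over floor = 35

35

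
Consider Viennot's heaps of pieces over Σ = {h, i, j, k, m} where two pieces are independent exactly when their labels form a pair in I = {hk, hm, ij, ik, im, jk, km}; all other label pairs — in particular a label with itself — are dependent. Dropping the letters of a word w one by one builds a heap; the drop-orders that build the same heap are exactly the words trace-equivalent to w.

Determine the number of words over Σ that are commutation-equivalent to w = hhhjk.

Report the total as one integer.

5

piece 0:h — minimal
piece 1:h rests on {0:h}
piece 2:h rests on {1:h}
piece 3:j rests on {2:h}
piece 4:k — minimal
minimal pieces: {0:h, 4:k}
ways to finish when only these pieces remain (= sum over removing one remaining piece with nothing left below it):
  1 left: {3}→1  {4}→1
  2 left: {2,3}→1  {3,4}→2
  3 left: {1,2,3}→1  {2,3,4}→3
  placing 0:h first → 4 extensions
  placing 4:k first → 1 extensions
total linear extensions = 5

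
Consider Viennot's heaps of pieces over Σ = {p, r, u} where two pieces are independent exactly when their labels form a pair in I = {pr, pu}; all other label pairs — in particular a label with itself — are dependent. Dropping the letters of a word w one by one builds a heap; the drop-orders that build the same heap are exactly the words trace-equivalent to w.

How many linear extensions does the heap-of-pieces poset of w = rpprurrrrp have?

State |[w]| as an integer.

0(r) covers ∅
1(p) covers ∅
2(p) covers 1:p
3(r) covers 0:r
4(u) covers 3:r
5(r) covers 4:u
6(r) covers 5:r
7(r) covers 6:r
8(r) covers 7:r
9(p) covers 2:p
floor of heap: 0:r, 1:p
completions by unplaced set U, small U first (add the entries for U minus each lowest piece of U):
  |U|=1: {8}:1  {9}:1
  |U|=2: {2,9}:1  {7,8}:1  {8,9}:2
  |U|=3: {1,2,9}:1  {2,8,9}:3  {6,7,8}:1  {7,8,9}:3
  |U|=4: {1,2,8,9}:4  {2,7,8,9}:6  {5,6,7,8}:1  {6,7,8,9}:4
  |U|=5: {1,2,7,8,9}:10  {2,6,7,8,9}:10  {4,5,6,7,8}:1  {5,6,7,8,9}:5
  |U|=6: {1,2,6,7,8,9}:20  {2,5,6,7,8,9}:15  {3,4,5,6,7,8}:1  {4,5,6,7,8,9}:6
  |U|=7: {0,3,4,5,6,7,8}:1  {1,2,5,6,7,8,9}:35  {2,4,5,6,7,8,9}:21  {3,4,5,6,7,8,9}:7
  |U|=8: {0,3,4,5,6,7,8,9}:8  {1,2,4,5,6,7,8,9}:56  {2,3,4,5,6,7,8,9}:28
  start at 0(r): 84
  start at 1(p): 36
sum over floor = 120

120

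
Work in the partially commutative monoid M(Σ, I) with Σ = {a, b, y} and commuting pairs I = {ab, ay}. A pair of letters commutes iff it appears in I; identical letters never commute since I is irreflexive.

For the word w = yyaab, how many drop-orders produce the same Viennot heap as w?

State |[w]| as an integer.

10

#0=y has no predecessor
#1=y depends on [0:y]
#2=a has no predecessor
#3=a depends on [2:a]
#4=b depends on [1:y]
sources: [0:y, 2:a]
N(rest) = Σ N(rest − s) over sources s of rest; N(one piece) = 1:
  size 1 → [3]=1  [4]=1
  size 2 → [1,4]=1  [2,3]=1  [3,4]=2
  size 3 → [0,1,4]=1  [1,3,4]=3  [2,3,4]=3
  first=0(y) contributes 6
  first=2(a) contributes 4
|[w]| = 10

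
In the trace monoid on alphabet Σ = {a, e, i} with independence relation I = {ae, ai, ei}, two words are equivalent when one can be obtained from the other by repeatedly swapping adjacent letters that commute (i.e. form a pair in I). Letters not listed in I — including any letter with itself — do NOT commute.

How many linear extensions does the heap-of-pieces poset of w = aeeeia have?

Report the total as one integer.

60

#0=a has no predecessor
#1=e has no predecessor
#2=e depends on [1:e]
#3=e depends on [2:e]
#4=i has no predecessor
#5=a depends on [0:a]
sources: [0:a, 1:e, 4:i]
N(rest) = Σ N(rest − s) over sources s of rest; N(one piece) = 1:
  size 1 → [3]=1  [4]=1  [5]=1
  size 2 → [0,5]=1  [2,3]=1  [3,4]=2  [3,5]=2  [4,5]=2
  size 3 → [0,3,5]=3  [0,4,5]=3  [1,2,3]=1  [2,3,4]=3  [2,3,5]=3  [3,4,5]=6
  size 4 → [0,2,3,5]=6  [0,3,4,5]=12  [1,2,3,4]=4  [1,2,3,5]=4  [2,3,4,5]=12
  first=0(a) contributes 20
  first=1(e) contributes 30
  first=4(i) contributes 10
|[w]| = 60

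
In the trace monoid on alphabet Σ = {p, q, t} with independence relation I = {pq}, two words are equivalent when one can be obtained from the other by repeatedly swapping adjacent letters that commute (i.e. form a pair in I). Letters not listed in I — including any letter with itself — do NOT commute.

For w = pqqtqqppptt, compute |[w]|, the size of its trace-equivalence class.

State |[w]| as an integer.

#0=p has no predecessor
#1=q has no predecessor
#2=q depends on [1:q]
#3=t depends on [0:p, 2:q]
#4=q depends on [3:t]
#5=q depends on [4:q]
#6=p depends on [3:t]
#7=p depends on [6:p]
#8=p depends on [7:p]
#9=t depends on [5:q, 8:p]
#10=t depends on [9:t]
sources: [0:p, 1:q]
N(rest) = Σ N(rest − s) over sources s of rest; N(one piece) = 1:
  size 1 → [10]=1
  size 2 → [9,10]=1
  size 3 → [5,9,10]=1  [8,9,10]=1
  size 4 → [4,5,9,10]=1  [5,8,9,10]=2  [7,8,9,10]=1
  size 5 → [4,5,8,9,10]=3  [5,7,8,9,10]=3  [6,7,8,9,10]=1
  size 6 → [4,5,7,8,9,10]=6  [5,6,7,8,9,10]=4
  size 7 → [4,5,6,7,8,9,10]=10
  size 8 → [3,4,5,6,7,8,9,10]=10
  size 9 → [0,3,4,5,6,7,8,9,10]=10  [2,3,4,5,6,7,8,9,10]=10
  first=0(p) contributes 10
  first=1(q) contributes 20
|[w]| = 30

30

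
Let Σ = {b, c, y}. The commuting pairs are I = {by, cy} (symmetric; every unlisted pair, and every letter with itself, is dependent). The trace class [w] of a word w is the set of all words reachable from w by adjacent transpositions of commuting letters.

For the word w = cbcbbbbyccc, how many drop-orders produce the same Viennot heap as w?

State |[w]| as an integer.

piece 0:c — minimal
piece 1:b rests on {0:c}
piece 2:c rests on {1:b}
piece 3:b rests on {2:c}
piece 4:b rests on {3:b}
piece 5:b rests on {4:b}
piece 6:b rests on {5:b}
piece 7:y — minimal
piece 8:c rests on {6:b}
piece 9:c rests on {8:c}
piece 10:c rests on {9:c}
minimal pieces: {0:c, 7:y}
ways to finish when only these pieces remain (= sum over removing one remaining piece with nothing left below it):
  1 left: {7}→1  {10}→1
  2 left: {7,10}→2  {9,10}→1
  3 left: {7,9,10}→3  {8,9,10}→1
  4 left: {6,8,9,10}→1  {7,8,9,10}→4
  5 left: {5,6,8,9,10}→1  {6,7,8,9,10}→5
  6 left: {4,5,6,8,9,10}→1  {5,6,7,8,9,10}→6
  7 left: {3,4,5,6,8,9,10}→1  {4,5,6,7,8,9,10}→7
  8 left: {2,3,4,5,6,8,9,10}→1  {3,4,5,6,7,8,9,10}→8
  9 left: {1,2,3,4,5,6,8,9,10}→1  {2,3,4,5,6,7,8,9,10}→9
  placing 0:c first → 10 extensions
  placing 7:y first → 1 extensions
total linear extensions = 11

11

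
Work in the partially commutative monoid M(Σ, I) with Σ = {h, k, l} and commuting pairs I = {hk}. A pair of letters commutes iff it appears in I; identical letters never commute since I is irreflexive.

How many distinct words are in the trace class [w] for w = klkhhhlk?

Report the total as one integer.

4

0(k) covers ∅
1(l) covers 0:k
2(k) covers 1:l
3(h) covers 1:l
4(h) covers 3:h
5(h) covers 4:h
6(l) covers 2:k, 5:h
7(k) covers 6:l
floor of heap: 0:k
completions by unplaced set U, small U first (add the entries for U minus each lowest piece of U):
  |U|=1: {7}:1
  |U|=2: {6,7}:1
  |U|=3: {2,6,7}:1  {5,6,7}:1
  |U|=4: {2,5,6,7}:2  {4,5,6,7}:1
  |U|=5: {2,4,5,6,7}:3  {3,4,5,6,7}:1
  |U|=6: {2,3,4,5,6,7}:4
  start at 0(k): 4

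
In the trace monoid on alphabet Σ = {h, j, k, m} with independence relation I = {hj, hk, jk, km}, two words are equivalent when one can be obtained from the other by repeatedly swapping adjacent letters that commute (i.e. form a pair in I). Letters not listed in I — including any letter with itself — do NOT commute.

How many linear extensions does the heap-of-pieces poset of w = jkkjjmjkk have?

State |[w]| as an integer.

0(j) covers ∅
1(k) covers ∅
2(k) covers 1:k
3(j) covers 0:j
4(j) covers 3:j
5(m) covers 4:j
6(j) covers 5:m
7(k) covers 2:k
8(k) covers 7:k
floor of heap: 0:j, 1:k
completions by unplaced set U, small U first (add the entries for U minus each lowest piece of U):
  |U|=1: {6}:1  {8}:1
  |U|=2: {5,6}:1  {6,8}:2  {7,8}:1
  |U|=3: {2,7,8}:1  {4,5,6}:1  {5,6,8}:3  {6,7,8}:3
  |U|=4: {1,2,7,8}:1  {2,6,7,8}:4  {3,4,5,6}:1  {4,5,6,8}:4  {5,6,7,8}:6
  |U|=5: {0,3,4,5,6}:1  {1,2,6,7,8}:5  {2,5,6,7,8}:10  {3,4,5,6,8}:5  {4,5,6,7,8}:10
  |U|=6: {0,3,4,5,6,8}:6  {1,2,5,6,7,8}:15  {2,4,5,6,7,8}:20  {3,4,5,6,7,8}:15
  |U|=7: {0,3,4,5,6,7,8}:21  {1,2,4,5,6,7,8}:35  {2,3,4,5,6,7,8}:35
  start at 0(j): 70
  start at 1(k): 56
sum over floor = 126

126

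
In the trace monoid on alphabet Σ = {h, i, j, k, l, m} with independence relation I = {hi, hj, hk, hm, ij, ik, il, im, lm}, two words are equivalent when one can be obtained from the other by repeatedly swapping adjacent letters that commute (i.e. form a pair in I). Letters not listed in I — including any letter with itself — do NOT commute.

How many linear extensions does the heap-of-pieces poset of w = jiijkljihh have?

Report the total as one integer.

0(j) covers ∅
1(i) covers ∅
2(i) covers 1:i
3(j) covers 0:j
4(k) covers 3:j
5(l) covers 4:k
6(j) covers 5:l
7(i) covers 2:i
8(h) covers 5:l
9(h) covers 8:h
floor of heap: 0:j, 1:i
completions by unplaced set U, small U first (add the entries for U minus each lowest piece of U):
  |U|=1: {6}:1  {7}:1  {9}:1
  |U|=2: {2,7}:1  {6,7}:2  {6,9}:2  {7,9}:2  {8,9}:1
  |U|=3: {1,2,7}:1  {2,6,7}:3  {2,7,9}:3  {6,7,9}:6  {6,8,9}:3  {7,8,9}:3
  |U|=4: {1,2,6,7}:4  {1,2,7,9}:4  {2,6,7,9}:12  {2,7,8,9}:6  {5,6,8,9}:3  {6,7,8,9}:12
  |U|=5: {1,2,6,7,9}:20  {1,2,7,8,9}:10  {2,6,7,8,9}:30  {4,5,6,8,9}:3  {5,6,7,8,9}:15
  |U|=6: {1,2,6,7,8,9}:60  {2,5,6,7,8,9}:45  {3,4,5,6,8,9}:3  {4,5,6,7,8,9}:18
  |U|=7: {0,3,4,5,6,8,9}:3  {1,2,5,6,7,8,9}:105  {2,4,5,6,7,8,9}:63  {3,4,5,6,7,8,9}:21
  |U|=8: {0,3,4,5,6,7,8,9}:24  {1,2,4,5,6,7,8,9}:168  {2,3,4,5,6,7,8,9}:84
  start at 0(j): 252
  start at 1(i): 108
sum over floor = 360

360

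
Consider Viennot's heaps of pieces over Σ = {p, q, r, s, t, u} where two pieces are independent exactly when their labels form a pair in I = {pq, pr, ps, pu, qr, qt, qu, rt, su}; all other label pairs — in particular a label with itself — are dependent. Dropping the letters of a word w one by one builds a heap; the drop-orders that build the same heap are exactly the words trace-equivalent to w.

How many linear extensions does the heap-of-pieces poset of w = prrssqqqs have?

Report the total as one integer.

#0=p has no predecessor
#1=r has no predecessor
#2=r depends on [1:r]
#3=s depends on [2:r]
#4=s depends on [3:s]
#5=q depends on [4:s]
#6=q depends on [5:q]
#7=q depends on [6:q]
#8=s depends on [7:q]
sources: [0:p, 1:r]
N(rest) = Σ N(rest − s) over sources s of rest; N(one piece) = 1:
  size 1 → [0]=1  [8]=1
  size 2 → [0,8]=2  [7,8]=1
  size 3 → [0,7,8]=3  [6,7,8]=1
  size 4 → [0,6,7,8]=4  [5,6,7,8]=1
  size 5 → [0,5,6,7,8]=5  [4,5,6,7,8]=1
  size 6 → [0,4,5,6,7,8]=6  [3,4,5,6,7,8]=1
  size 7 → [0,3,4,5,6,7,8]=7  [2,3,4,5,6,7,8]=1
  first=0(p) contributes 1
  first=1(r) contributes 8
|[w]| = 9

9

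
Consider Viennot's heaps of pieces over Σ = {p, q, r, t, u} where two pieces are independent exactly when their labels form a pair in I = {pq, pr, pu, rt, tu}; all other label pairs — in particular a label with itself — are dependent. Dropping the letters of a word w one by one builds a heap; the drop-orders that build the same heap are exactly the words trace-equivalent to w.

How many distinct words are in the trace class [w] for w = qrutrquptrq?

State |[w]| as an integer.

#0=q has no predecessor
#1=r depends on [0:q]
#2=u depends on [1:r]
#3=t depends on [0:q]
#4=r depends on [2:u]
#5=q depends on [3:t, 4:r]
#6=u depends on [5:q]
#7=p depends on [3:t]
#8=t depends on [5:q, 7:p]
#9=r depends on [6:u]
#10=q depends on [8:t, 9:r]
sources: [0:q]
N(rest) = Σ N(rest − s) over sources s of rest; N(one piece) = 1:
  size 1 → [10]=1
  size 2 → [8,10]=1  [9,10]=1
  size 3 → [6,9,10]=1  [7,8,10]=1  [8,9,10]=2
  size 4 → [6,8,9,10]=3  [7,8,9,10]=3
  size 5 → [5,6,8,9,10]=3  [6,7,8,9,10]=6
  size 6 → [4,5,6,8,9,10]=3  [5,6,7,8,9,10]=9
  size 7 → [2,4,5,6,8,9,10]=3  [3,5,6,7,8,9,10]=9  [4,5,6,7,8,9,10]=12
  size 8 → [1,2,4,5,6,8,9,10]=3  [2,4,5,6,7,8,9,10]=15  [3,4,5,6,7,8,9,10]=21
  size 9 → [1,2,4,5,6,7,8,9,10]=18  [2,3,4,5,6,7,8,9,10]=36
  first=0(q) contributes 54

54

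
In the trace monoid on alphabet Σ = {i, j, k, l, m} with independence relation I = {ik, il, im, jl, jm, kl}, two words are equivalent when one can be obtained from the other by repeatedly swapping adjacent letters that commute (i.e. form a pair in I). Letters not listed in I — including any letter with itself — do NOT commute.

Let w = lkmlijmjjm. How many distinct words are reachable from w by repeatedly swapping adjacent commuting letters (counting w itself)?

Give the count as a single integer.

#0=l has no predecessor
#1=k has no predecessor
#2=m depends on [0:l, 1:k]
#3=l depends on [2:m]
#4=i has no predecessor
#5=j depends on [1:k, 4:i]
#6=m depends on [3:l]
#7=j depends on [5:j]
#8=j depends on [7:j]
#9=m depends on [6:m]
sources: [0:l, 1:k, 4:i]
N(rest) = Σ N(rest − s) over sources s of rest; N(one piece) = 1:
  size 1 → [8]=1  [9]=1
  size 2 → [6,9]=1  [7,8]=1  [8,9]=2
  size 3 → [3,6,9]=1  [5,7,8]=1  [6,8,9]=3  [7,8,9]=3
  size 4 → [2,3,6,9]=1  [3,6,8,9]=4  [4,5,7,8]=1  [5,7,8,9]=4  [6,7,8,9]=6
  size 5 → [0,2,3,6,9]=1  [2,3,6,8,9]=5  [3,6,7,8,9]=10  [4,5,7,8,9]=5  [5,6,7,8,9]=10
  size 6 → [0,2,3,6,8,9]=6  [2,3,6,7,8,9]=15  [3,5,6,7,8,9]=20  [4,5,6,7,8,9]=15
  size 7 → [0,2,3,6,7,8,9]=21  [2,3,5,6,7,8,9]=35  [3,4,5,6,7,8,9]=35
  size 8 → [0,2,3,5,6,7,8,9]=56  [1,2,3,5,6,7,8,9]=35  [2,3,4,5,6,7,8,9]=70
  first=0(l) contributes 105
  first=1(k) contributes 126
  first=4(i) contributes 91
|[w]| = 322

322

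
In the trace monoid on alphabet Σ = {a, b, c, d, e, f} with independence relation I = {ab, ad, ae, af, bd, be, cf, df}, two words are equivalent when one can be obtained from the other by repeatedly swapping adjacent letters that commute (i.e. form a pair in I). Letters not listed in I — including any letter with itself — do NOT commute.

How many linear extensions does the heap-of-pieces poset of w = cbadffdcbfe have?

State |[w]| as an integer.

102

drop 0:c onto floor
drop 1:b onto {0:c}
drop 2:a onto {0:c}
drop 3:d onto {0:c}
drop 4:f onto {1:b}
drop 5:f onto {4:f}
drop 6:d onto {3:d}
drop 7:c onto {1:b, 2:a, 6:d}
drop 8:b onto {5:f, 7:c}
drop 9:f onto {8:b}
drop 10:e onto {9:f}
ground layer = {0:c}
drop-orders for the pieces not yet dropped (sum over which currently-grounded one goes next):
  1 to go: {10} 1
  2 to go: {9,10} 1
  3 to go: {8,9,10} 1
  4 to go: {5,8,9,10} 1  {7,8,9,10} 1
  5 to go: {2,7,8,9,10} 1  {4,5,8,9,10} 1  {5,7,8,9,10} 2  {6,7,8,9,10} 1
  6 to go: {2,5,7,8,9,10} 3  {2,6,7,8,9,10} 2  {3,6,7,8,9,10} 1  {4,5,7,8,9,10} 3  {5,6,7,8,9,10} 3
  7 to go: {1,4,5,7,8,9,10} 3  {2,3,6,7,8,9,10} 3  {2,4,5,7,8,9,10} 6  {2,5,6,7,8,9,10} 8  {3,5,6,7,8,9,10} 4  {4,5,6,7,8,9,10} 6
  8 to go: {1,2,4,5,7,8,9,10} 9  {1,4,5,6,7,8,9,10} 9  {2,3,5,6,7,8,9,10} 15  {2,4,5,6,7,8,9,10} 20  {3,4,5,6,7,8,9,10} 10
  9 to go: {1,2,4,5,6,7,8,9,10} 38  {1,3,4,5,6,7,8,9,10} 19  {2,3,4,5,6,7,8,9,10} 45
  if 0:c drops first: 102 orders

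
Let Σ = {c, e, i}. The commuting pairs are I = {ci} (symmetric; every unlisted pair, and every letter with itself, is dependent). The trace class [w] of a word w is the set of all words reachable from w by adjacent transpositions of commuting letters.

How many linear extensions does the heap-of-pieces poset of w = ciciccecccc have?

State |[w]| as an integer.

0(c) covers ∅
1(i) covers ∅
2(c) covers 0:c
3(i) covers 1:i
4(c) covers 2:c
5(c) covers 4:c
6(e) covers 3:i, 5:c
7(c) covers 6:e
8(c) covers 7:c
9(c) covers 8:c
10(c) covers 9:c
floor of heap: 0:c, 1:i
completions by unplaced set U, small U first (add the entries for U minus each lowest piece of U):
  |U|=1: {10}:1
  |U|=2: {9,10}:1
  |U|=3: {8,9,10}:1
  |U|=4: {7,8,9,10}:1
  |U|=5: {6,7,8,9,10}:1
  |U|=6: {3,6,7,8,9,10}:1  {5,6,7,8,9,10}:1
  |U|=7: {1,3,6,7,8,9,10}:1  {3,5,6,7,8,9,10}:2  {4,5,6,7,8,9,10}:1
  |U|=8: {1,3,5,6,7,8,9,10}:3  {2,4,5,6,7,8,9,10}:1  {3,4,5,6,7,8,9,10}:3
  |U|=9: {0,2,4,5,6,7,8,9,10}:1  {1,3,4,5,6,7,8,9,10}:6  {2,3,4,5,6,7,8,9,10}:4
  start at 0(c): 10
  start at 1(i): 5
sum over floor = 15

15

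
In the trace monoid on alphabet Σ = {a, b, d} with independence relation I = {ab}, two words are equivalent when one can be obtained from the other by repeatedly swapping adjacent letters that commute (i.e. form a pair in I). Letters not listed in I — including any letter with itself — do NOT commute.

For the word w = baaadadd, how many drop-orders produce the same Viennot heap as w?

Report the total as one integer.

4

#0=b has no predecessor
#1=a has no predecessor
#2=a depends on [1:a]
#3=a depends on [2:a]
#4=d depends on [0:b, 3:a]
#5=a depends on [4:d]
#6=d depends on [5:a]
#7=d depends on [6:d]
sources: [0:b, 1:a]
N(rest) = Σ N(rest − s) over sources s of rest; N(one piece) = 1:
  size 1 → [7]=1
  size 2 → [6,7]=1
  size 3 → [5,6,7]=1
  size 4 → [4,5,6,7]=1
  size 5 → [0,4,5,6,7]=1  [3,4,5,6,7]=1
  size 6 → [0,3,4,5,6,7]=2  [2,3,4,5,6,7]=1
  first=0(b) contributes 1
  first=1(a) contributes 3
|[w]| = 4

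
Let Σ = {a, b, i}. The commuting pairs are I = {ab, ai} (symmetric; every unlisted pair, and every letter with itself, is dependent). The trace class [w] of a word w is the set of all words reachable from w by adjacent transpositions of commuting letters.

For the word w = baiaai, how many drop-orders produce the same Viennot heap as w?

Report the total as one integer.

20

#0=b has no predecessor
#1=a has no predecessor
#2=i depends on [0:b]
#3=a depends on [1:a]
#4=a depends on [3:a]
#5=i depends on [2:i]
sources: [0:b, 1:a]
N(rest) = Σ N(rest − s) over sources s of rest; N(one piece) = 1:
  size 1 → [4]=1  [5]=1
  size 2 → [2,5]=1  [3,4]=1  [4,5]=2
  size 3 → [0,2,5]=1  [1,3,4]=1  [2,4,5]=3  [3,4,5]=3
  size 4 → [0,2,4,5]=4  [1,3,4,5]=4  [2,3,4,5]=6
  first=0(b) contributes 10
  first=1(a) contributes 10
|[w]| = 20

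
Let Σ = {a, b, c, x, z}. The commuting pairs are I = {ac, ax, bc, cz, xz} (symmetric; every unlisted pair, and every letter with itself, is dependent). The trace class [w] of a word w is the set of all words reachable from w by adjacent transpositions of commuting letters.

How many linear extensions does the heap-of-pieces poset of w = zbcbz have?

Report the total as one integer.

drop 0:z onto floor
drop 1:b onto {0:z}
drop 2:c onto floor
drop 3:b onto {1:b}
drop 4:z onto {3:b}
ground layer = {0:z, 2:c}
drop-orders for the pieces not yet dropped (sum over which currently-grounded one goes next):
  1 to go: {2} 1  {4} 1
  2 to go: {2,4} 2  {3,4} 1
  3 to go: {1,3,4} 1  {2,3,4} 3
  if 0:z drops first: 4 orders
  if 2:c drops first: 1 orders
heap linearizations: 5

5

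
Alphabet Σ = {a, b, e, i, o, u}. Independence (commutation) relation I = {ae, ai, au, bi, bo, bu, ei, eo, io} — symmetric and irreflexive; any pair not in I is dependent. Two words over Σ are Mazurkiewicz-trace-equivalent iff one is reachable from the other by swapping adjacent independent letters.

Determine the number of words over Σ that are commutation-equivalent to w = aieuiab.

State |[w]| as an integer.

0(a) covers ∅
1(i) covers ∅
2(e) covers ∅
3(u) covers 1:i, 2:e
4(i) covers 3:u
5(a) covers 0:a
6(b) covers 2:e, 5:a
floor of heap: 0:a, 1:i, 2:e
completions by unplaced set U, small U first (add the entries for U minus each lowest piece of U):
  |U|=1: {4}:1  {6}:1
  |U|=2: {3,4}:1  {4,6}:2  {5,6}:1
  |U|=3: {0,5,6}:1  {1,3,4}:1  {3,4,6}:3  {4,5,6}:3
  |U|=4: {0,4,5,6}:4  {1,3,4,6}:4  {2,3,4,6}:3  {3,4,5,6}:6
  |U|=5: {0,3,4,5,6}:10  {1,2,3,4,6}:7  {1,3,4,5,6}:10  {2,3,4,5,6}:9
  start at 0(a): 26
  start at 1(i): 19
  start at 2(e): 20
sum over floor = 65

65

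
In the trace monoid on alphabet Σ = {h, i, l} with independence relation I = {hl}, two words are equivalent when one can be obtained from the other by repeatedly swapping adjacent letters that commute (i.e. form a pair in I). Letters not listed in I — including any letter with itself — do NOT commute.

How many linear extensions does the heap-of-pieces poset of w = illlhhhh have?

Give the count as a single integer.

35

#0=i has no predecessor
#1=l depends on [0:i]
#2=l depends on [1:l]
#3=l depends on [2:l]
#4=h depends on [0:i]
#5=h depends on [4:h]
#6=h depends on [5:h]
#7=h depends on [6:h]
sources: [0:i]
N(rest) = Σ N(rest − s) over sources s of rest; N(one piece) = 1:
  size 1 → [3]=1  [7]=1
  size 2 → [2,3]=1  [3,7]=2  [6,7]=1
  size 3 → [1,2,3]=1  [2,3,7]=3  [3,6,7]=3  [5,6,7]=1
  size 4 → [1,2,3,7]=4  [2,3,6,7]=6  [3,5,6,7]=4  [4,5,6,7]=1
  size 5 → [1,2,3,6,7]=10  [2,3,5,6,7]=10  [3,4,5,6,7]=5
  size 6 → [1,2,3,5,6,7]=20  [2,3,4,5,6,7]=15
  first=0(i) contributes 35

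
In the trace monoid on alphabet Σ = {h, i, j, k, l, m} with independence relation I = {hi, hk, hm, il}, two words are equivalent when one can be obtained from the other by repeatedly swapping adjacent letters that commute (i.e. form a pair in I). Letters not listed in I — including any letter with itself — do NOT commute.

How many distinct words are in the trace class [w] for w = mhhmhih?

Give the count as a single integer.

0(m) covers ∅
1(h) covers ∅
2(h) covers 1:h
3(m) covers 0:m
4(h) covers 2:h
5(i) covers 3:m
6(h) covers 4:h
floor of heap: 0:m, 1:h
completions by unplaced set U, small U first (add the entries for U minus each lowest piece of U):
  |U|=1: {5}:1  {6}:1
  |U|=2: {3,5}:1  {4,6}:1  {5,6}:2
  |U|=3: {0,3,5}:1  {2,4,6}:1  {3,5,6}:3  {4,5,6}:3
  |U|=4: {0,3,5,6}:4  {1,2,4,6}:1  {2,4,5,6}:4  {3,4,5,6}:6
  |U|=5: {0,3,4,5,6}:10  {1,2,4,5,6}:5  {2,3,4,5,6}:10
  start at 0(m): 15
  start at 1(h): 20
sum over floor = 35

35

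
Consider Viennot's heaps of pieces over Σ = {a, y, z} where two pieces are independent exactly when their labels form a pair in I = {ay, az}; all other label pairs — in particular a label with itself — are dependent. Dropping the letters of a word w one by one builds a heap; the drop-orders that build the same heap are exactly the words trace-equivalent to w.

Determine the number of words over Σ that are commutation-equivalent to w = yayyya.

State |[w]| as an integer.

#0=y has no predecessor
#1=a has no predecessor
#2=y depends on [0:y]
#3=y depends on [2:y]
#4=y depends on [3:y]
#5=a depends on [1:a]
sources: [0:y, 1:a]
N(rest) = Σ N(rest − s) over sources s of rest; N(one piece) = 1:
  size 1 → [4]=1  [5]=1
  size 2 → [1,5]=1  [3,4]=1  [4,5]=2
  size 3 → [1,4,5]=3  [2,3,4]=1  [3,4,5]=3
  size 4 → [0,2,3,4]=1  [1,3,4,5]=6  [2,3,4,5]=4
  first=0(y) contributes 10
  first=1(a) contributes 5
|[w]| = 15

15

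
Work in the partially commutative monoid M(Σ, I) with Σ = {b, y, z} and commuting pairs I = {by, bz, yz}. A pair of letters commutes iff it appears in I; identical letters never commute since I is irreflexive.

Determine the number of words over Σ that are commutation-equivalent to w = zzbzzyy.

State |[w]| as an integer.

0(z) covers ∅
1(z) covers 0:z
2(b) covers ∅
3(z) covers 1:z
4(z) covers 3:z
5(y) covers ∅
6(y) covers 5:y
floor of heap: 0:z, 2:b, 5:y
completions by unplaced set U, small U first (add the entries for U minus each lowest piece of U):
  |U|=1: {2}:1  {4}:1  {6}:1
  |U|=2: {2,4}:2  {2,6}:2  {3,4}:1  {4,6}:2  {5,6}:1
  |U|=3: {1,3,4}:1  {2,3,4}:3  {2,4,6}:6  {2,5,6}:3  {3,4,6}:3  {4,5,6}:3
  |U|=4: {0,1,3,4}:1  {1,2,3,4}:4  {1,3,4,6}:4  {2,3,4,6}:12  {2,4,5,6}:12  {3,4,5,6}:6
  |U|=5: {0,1,2,3,4}:5  {0,1,3,4,6}:5  {1,2,3,4,6}:20  {1,3,4,5,6}:10  {2,3,4,5,6}:30
  start at 0(z): 60
  start at 2(b): 15
  start at 5(y): 30
sum over floor = 105

105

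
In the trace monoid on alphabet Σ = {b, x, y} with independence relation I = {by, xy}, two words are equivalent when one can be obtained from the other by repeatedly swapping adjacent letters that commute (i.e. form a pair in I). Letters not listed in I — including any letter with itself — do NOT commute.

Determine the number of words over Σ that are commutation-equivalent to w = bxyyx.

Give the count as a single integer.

drop 0:b onto floor
drop 1:x onto {0:b}
drop 2:y onto floor
drop 3:y onto {2:y}
drop 4:x onto {1:x}
ground layer = {0:b, 2:y}
drop-orders for the pieces not yet dropped (sum over which currently-grounded one goes next):
  1 to go: {3} 1  {4} 1
  2 to go: {1,4} 1  {2,3} 1  {3,4} 2
  3 to go: {0,1,4} 1  {1,3,4} 3  {2,3,4} 3
  if 0:b drops first: 6 orders
  if 2:y drops first: 4 orders
heap linearizations: 10

10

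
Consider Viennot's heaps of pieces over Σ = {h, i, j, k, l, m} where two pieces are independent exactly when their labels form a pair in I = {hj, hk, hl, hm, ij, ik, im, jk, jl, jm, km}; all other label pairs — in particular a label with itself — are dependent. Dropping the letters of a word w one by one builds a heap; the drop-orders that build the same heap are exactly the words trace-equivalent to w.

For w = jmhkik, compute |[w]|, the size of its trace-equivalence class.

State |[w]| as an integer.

#0=j has no predecessor
#1=m has no predecessor
#2=h has no predecessor
#3=k has no predecessor
#4=i depends on [2:h]
#5=k depends on [3:k]
sources: [0:j, 1:m, 2:h, 3:k]
N(rest) = Σ N(rest − s) over sources s of rest; N(one piece) = 1:
  size 1 → [0]=1  [1]=1  [4]=1  [5]=1
  size 2 → [0,1]=2  [0,4]=2  [0,5]=2  [1,4]=2  [1,5]=2  [2,4]=1  [3,5]=1  [4,5]=2
  size 3 → [0,1,4]=6  [0,1,5]=6  [0,2,4]=3  [0,3,5]=3  [0,4,5]=6  [1,2,4]=3  [1,3,5]=3  [1,4,5]=6  [2,4,5]=3  [3,4,5]=3
  size 4 → [0,1,2,4]=12  [0,1,3,5]=12  [0,1,4,5]=24  [0,2,4,5]=12  [0,3,4,5]=12  [1,2,4,5]=12  [1,3,4,5]=12  [2,3,4,5]=6
  first=0(j) contributes 30
  first=1(m) contributes 30
  first=2(h) contributes 60
  first=3(k) contributes 60
|[w]| = 180

180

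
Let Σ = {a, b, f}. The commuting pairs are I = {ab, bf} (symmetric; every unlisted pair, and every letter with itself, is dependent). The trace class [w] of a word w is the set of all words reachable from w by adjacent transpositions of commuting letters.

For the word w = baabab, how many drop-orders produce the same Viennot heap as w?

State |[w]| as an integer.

drop 0:b onto floor
drop 1:a onto floor
drop 2:a onto {1:a}
drop 3:b onto {0:b}
drop 4:a onto {2:a}
drop 5:b onto {3:b}
ground layer = {0:b, 1:a}
drop-orders for the pieces not yet dropped (sum over which currently-grounded one goes next):
  1 to go: {4} 1  {5} 1
  2 to go: {2,4} 1  {3,5} 1  {4,5} 2
  3 to go: {0,3,5} 1  {1,2,4} 1  {2,4,5} 3  {3,4,5} 3
  4 to go: {0,3,4,5} 4  {1,2,4,5} 4  {2,3,4,5} 6
  if 0:b drops first: 10 orders
  if 1:a drops first: 10 orders
heap linearizations: 20

20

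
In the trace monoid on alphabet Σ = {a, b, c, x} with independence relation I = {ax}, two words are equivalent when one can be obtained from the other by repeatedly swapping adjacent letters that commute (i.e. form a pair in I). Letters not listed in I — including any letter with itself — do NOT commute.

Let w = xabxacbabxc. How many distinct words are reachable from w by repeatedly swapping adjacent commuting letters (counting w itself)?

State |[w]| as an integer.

#0=x has no predecessor
#1=a has no predecessor
#2=b depends on [0:x, 1:a]
#3=x depends on [2:b]
#4=a depends on [2:b]
#5=c depends on [3:x, 4:a]
#6=b depends on [5:c]
#7=a depends on [6:b]
#8=b depends on [7:a]
#9=x depends on [8:b]
#10=c depends on [9:x]
sources: [0:x, 1:a]
N(rest) = Σ N(rest − s) over sources s of rest; N(one piece) = 1:
  size 1 → [10]=1
  size 2 → [9,10]=1
  size 3 → [8,9,10]=1
  size 4 → [7,8,9,10]=1
  size 5 → [6,7,8,9,10]=1
  size 6 → [5,6,7,8,9,10]=1
  size 7 → [3,5,6,7,8,9,10]=1  [4,5,6,7,8,9,10]=1
  size 8 → [3,4,5,6,7,8,9,10]=2
  size 9 → [2,3,4,5,6,7,8,9,10]=2
  first=0(x) contributes 2
  first=1(a) contributes 2
|[w]| = 4

4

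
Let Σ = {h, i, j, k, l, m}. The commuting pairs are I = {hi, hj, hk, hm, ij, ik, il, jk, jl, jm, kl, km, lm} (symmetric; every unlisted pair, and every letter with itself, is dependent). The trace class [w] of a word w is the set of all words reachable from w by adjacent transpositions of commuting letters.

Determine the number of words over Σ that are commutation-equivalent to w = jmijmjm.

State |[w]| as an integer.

35

drop 0:j onto floor
drop 1:m onto floor
drop 2:i onto {1:m}
drop 3:j onto {0:j}
drop 4:m onto {2:i}
drop 5:j onto {3:j}
drop 6:m onto {4:m}
ground layer = {0:j, 1:m}
drop-orders for the pieces not yet dropped (sum over which currently-grounded one goes next):
  1 to go: {5} 1  {6} 1
  2 to go: {3,5} 1  {4,6} 1  {5,6} 2
  3 to go: {0,3,5} 1  {2,4,6} 1  {3,5,6} 3  {4,5,6} 3
  4 to go: {0,3,5,6} 4  {1,2,4,6} 1  {2,4,5,6} 4  {3,4,5,6} 6
  5 to go: {0,3,4,5,6} 10  {1,2,4,5,6} 5  {2,3,4,5,6} 10
  if 0:j drops first: 15 orders
  if 1:m drops first: 20 orders
heap linearizations: 35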